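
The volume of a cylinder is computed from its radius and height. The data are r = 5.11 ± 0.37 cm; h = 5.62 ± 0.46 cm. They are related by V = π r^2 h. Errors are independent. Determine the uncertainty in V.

76.7 cm^3

V is a product of powers, so relative uncertainties combine in quadrature:
  (2·δr/r)² = (2×0.0724)² = 0.0210;  (1·δh/h)² = (1×0.0819)² = 0.00670
δV/V = √(0.0277) = 0.166
V = 461 cm^3, so δV = 0.166 × 461 = 76.7 cm^3.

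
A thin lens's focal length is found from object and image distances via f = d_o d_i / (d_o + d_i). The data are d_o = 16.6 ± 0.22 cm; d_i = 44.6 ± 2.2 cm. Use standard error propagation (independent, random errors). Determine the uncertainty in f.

0.200 cm

∂f/∂d_o = (d_i/(d_o+d_i))² = 0.531;  ∂f/∂d_i = (d_o/(d_o+d_i))² = 0.0736
δf = √((∂f/∂d_o · δd_o)² + (∂f/∂d_i · δd_i)²) = √(0.0137 + 0.0262) = 0.200 cm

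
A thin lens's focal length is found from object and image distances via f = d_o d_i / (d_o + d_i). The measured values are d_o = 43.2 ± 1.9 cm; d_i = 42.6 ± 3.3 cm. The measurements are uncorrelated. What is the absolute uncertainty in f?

0.959 cm

∂f/∂d_o = (d_i/(d_o+d_i))² = 0.247;  ∂f/∂d_i = (d_o/(d_o+d_i))² = 0.254
δf = √((∂f/∂d_o · δd_o)² + (∂f/∂d_i · δd_i)²) = √(0.219 + 0.700) = 0.959 cm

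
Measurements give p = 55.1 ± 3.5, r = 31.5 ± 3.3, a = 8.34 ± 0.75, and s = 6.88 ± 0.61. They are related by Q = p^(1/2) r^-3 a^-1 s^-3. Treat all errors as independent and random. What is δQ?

3.7e-08

For a monomial Q ∝ p^(1/2), r^-3, a^-1, s^-3, fractional errors add in quadrature:
  (½·δp/p)² = (0.5×0.0635)² = 0.00101;  (-3·δr/r)² = (-3×0.105)² = 0.0988;  (-1·δa/a)² = (-1×0.0899)² = 0.00809;  (-3·δs/s)² = (-3×0.0887)² = 0.0707
δQ/Q = √(0.179) = 0.423
Q = 8.74e-08, so δQ = 0.423 × 8.74e-08 = 3.7e-08.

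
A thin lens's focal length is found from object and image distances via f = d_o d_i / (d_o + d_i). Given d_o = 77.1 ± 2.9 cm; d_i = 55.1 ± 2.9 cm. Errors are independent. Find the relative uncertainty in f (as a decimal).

∂f/∂d_o = (d_i/(d_o+d_i))² = 0.174;  ∂f/∂d_i = (d_o/(d_o+d_i))² = 0.340
δf = √((∂f/∂d_o · δd_o)² + (∂f/∂d_i · δd_i)²) = √(0.254 + 0.973) = 1.11 cm
f = 32.1 cm, so δf/f = 1.11/32.1 = 0.0345.

0.0345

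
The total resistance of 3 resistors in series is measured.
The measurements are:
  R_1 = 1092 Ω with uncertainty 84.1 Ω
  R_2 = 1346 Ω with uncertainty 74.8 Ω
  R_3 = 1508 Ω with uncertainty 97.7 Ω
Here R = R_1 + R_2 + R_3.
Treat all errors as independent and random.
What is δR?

149 Ω

Sums and differences: (δR)² = Σ (cᵢ δxᵢ)².
  (δR_1)² = 7070;  (δR_2)² = 5600;  (δR_3)² = 9550
δR = √(22200) = 149 Ω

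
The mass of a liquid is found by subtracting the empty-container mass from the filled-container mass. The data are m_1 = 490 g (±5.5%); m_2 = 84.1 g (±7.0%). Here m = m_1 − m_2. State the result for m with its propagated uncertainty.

406 ± 27.6 g

Sums and differences: (δm)² = Σ (cᵢ δxᵢ)².
  (δm_1)² = 726;  (δm_2)² = 34.7
δm = √(761) = 27.6 g
m = 406 g.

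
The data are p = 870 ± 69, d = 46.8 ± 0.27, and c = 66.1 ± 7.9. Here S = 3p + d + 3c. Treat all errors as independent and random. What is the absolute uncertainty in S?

208

For a sum/difference, combine absolute errors in quadrature:
  (3·δp)² = 42800;  (δd)² = 0.0729;  (3·δc)² = 562
δS = √(43400) = 208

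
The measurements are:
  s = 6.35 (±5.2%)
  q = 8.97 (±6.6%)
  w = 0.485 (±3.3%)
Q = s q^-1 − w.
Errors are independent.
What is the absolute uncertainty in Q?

0.0616

Let p = s·q^-1 = 0.708. δp/p = √((1·δs/s)² + (-1·δq/q)²) = √(0.00270 + 0.00436) = 0.0840, so δp = 0.0595.
Q = p − w: δQ = √(δp² + δw²) = √(0.00354 + 0.000256) = 0.0616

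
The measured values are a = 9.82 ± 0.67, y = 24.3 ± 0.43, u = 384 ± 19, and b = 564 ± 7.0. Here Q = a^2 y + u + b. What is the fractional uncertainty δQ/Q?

0.0982

Let p = a^2·y = 2340. δp/p = √((2·δa/a)² + (1·δy/y)²) = √(0.0186 + 0.000313) = 0.138, so δp = 322.
Q = p + u + b: δQ = √(δp² + δu² + δb²) = √(1.04e+05 + 361 + 49.0) = 323
Q = 3290, so δQ/Q = 323/3290 = 0.0982.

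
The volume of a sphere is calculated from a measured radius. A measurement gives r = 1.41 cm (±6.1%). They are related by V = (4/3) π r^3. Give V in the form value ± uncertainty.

11.7 ± 2.15 cm^3

V ∝ r^3, so δV/V = |3| · δr/r = 3 × 0.0610 = 0.183.
V = 11.7 cm^3, so δV = 0.183 × 11.7 = 2.15 cm^3.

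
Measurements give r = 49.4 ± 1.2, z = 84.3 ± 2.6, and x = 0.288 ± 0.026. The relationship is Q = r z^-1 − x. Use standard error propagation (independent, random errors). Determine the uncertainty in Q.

Let p = r·z^-1 = 0.586. δp/p = √((1·δr/r)² + (-1·δz/z)²) = √(0.000590 + 0.000951) = 0.0393, so δp = 0.0230.
Q = p − x: δQ = √(δp² + δx²) = √(0.000529 + 0.000676) = 0.0347

0.0347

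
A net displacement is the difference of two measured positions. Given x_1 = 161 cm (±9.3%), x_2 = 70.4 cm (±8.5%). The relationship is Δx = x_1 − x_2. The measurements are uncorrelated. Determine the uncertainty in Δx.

Sums and differences: (δΔx)² = Σ (cᵢ δxᵢ)².
  (δx_1)² = 224;  (δx_2)² = 35.8
δΔx = √(260) = 16.1 cm

16.1 cm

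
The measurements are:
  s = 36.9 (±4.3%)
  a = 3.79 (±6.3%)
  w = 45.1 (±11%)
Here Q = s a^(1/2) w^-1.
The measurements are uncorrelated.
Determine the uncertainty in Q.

0.195

For a monomial Q ∝ s, a^(1/2), w^-1, fractional errors add in quadrature:
  (1·δs/s)² = (1×0.0430)² = 0.00185;  (½·δa/a)² = (0.5×0.0630)² = 0.000992;  (-1·δw/w)² = (-1×0.110)² = 0.0121
δQ/Q = √(0.0149) = 0.122
Q = 1.59, so δQ = 0.122 × 1.59 = 0.195.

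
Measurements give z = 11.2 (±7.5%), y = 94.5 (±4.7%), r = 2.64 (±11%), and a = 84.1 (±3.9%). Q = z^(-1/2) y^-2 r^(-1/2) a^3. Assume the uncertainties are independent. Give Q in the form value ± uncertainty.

For a monomial Q ∝ z^(-1/2), y^-2, r^(-1/2), a^3, fractional errors add in quadrature:
  (−½·δz/z)² = (-0.5×0.0750)² = 0.00141;  (-2·δy/y)² = (-2×0.0470)² = 0.00884;  (−½·δr/r)² = (-0.5×0.110)² = 0.00302;  (3·δa/a)² = (3×0.0390)² = 0.0137
δQ/Q = √(0.0270) = 0.164
Q = 12.2, so δQ = 0.164 × 12.2 = 2.01.

12.2 ± 2.01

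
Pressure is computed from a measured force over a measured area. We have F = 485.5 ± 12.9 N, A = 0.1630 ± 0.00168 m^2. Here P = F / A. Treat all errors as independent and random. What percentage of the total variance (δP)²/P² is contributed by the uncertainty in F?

(δP/P)² = (1·δF/F)² + (-1·δA/A)²
  F term: (1×0.0266)² = 0.000706
  A term: (-1×0.0103)² = 0.000106
Total = 0.000812. Share from F = 0.000706/0.000812 = 0.869.

86.9%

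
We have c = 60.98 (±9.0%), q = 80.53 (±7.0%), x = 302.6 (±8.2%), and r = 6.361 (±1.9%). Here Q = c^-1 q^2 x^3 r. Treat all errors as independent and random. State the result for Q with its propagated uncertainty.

(1.874 ± 0.558) × 10^10

Since Q is a product/quotient, work with relative uncertainties:
  (-1·δc/c)² = (-1×0.0900)² = 0.00810;  (2·δq/q)² = (2×0.0700)² = 0.0196;  (3·δx/x)² = (3×0.0820)² = 0.0605;  (1·δr/r)² = (1×0.0190)² = 0.000361
δQ/Q = √(0.0886) = 0.298
Q = 1.874e+10, so δQ = 0.298 × 1.874e+10 = 5.58e+09.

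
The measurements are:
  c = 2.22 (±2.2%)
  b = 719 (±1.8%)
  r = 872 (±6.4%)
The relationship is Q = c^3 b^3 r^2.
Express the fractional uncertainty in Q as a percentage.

15.4%

Q is a product of powers, so relative uncertainties combine in quadrature:
  (3·δc/c)² = (3×0.0220)² = 0.00436;  (3·δb/b)² = (3×0.0180)² = 0.00292;  (2·δr/r)² = (2×0.0640)² = 0.0164
δQ/Q = √(0.0237) = 0.154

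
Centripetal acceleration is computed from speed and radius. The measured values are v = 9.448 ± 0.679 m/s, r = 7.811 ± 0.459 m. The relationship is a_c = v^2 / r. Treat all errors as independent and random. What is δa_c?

a_c is a product of powers, so relative uncertainties combine in quadrature:
  (2·δv/v)² = (2×0.0719)² = 0.0207;  (-1·δr/r)² = (-1×0.0588)² = 0.00345
δa_c/a_c = √(0.0241) = 0.155
a_c = 11.43 m/s^2, so δa_c = 0.155 × 11.43 = 1.77 m/s^2.

1.77 m/s^2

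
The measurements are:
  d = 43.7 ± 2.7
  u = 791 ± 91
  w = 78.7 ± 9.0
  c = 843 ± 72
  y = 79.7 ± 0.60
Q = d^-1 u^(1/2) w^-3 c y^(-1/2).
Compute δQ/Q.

Since Q is a product/quotient, work with relative uncertainties:
  (-1·δd/d)² = (-1×0.0618)² = 0.00382;  (½·δu/u)² = (0.5×0.115)² = 0.00331;  (-3·δw/w)² = (-3×0.114)² = 0.118;  (1·δc/c)² = (1×0.0854)² = 0.00729;  (−½·δy/y)² = (-0.5×0.00753)² = 1.42e-05
δQ/Q = √(0.132) = 0.364

0.364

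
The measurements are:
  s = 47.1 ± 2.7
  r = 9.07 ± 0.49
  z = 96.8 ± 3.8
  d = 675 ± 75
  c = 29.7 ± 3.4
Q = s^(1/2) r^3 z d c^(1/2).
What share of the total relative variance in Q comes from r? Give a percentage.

(δQ/Q)² = (½·δs/s)² + (3·δr/r)² + (1·δz/z)² + (1·δd/d)² + (½·δc/c)²
  s term: (0.5×0.0573)² = 0.000822
  r term: (3×0.0540)² = 0.0263
  z term: (1×0.0393)² = 0.00154
  d term: (1×0.111)² = 0.0123
  c term: (0.5×0.114)² = 0.00328
Total = 0.0443. Share from r = 0.0263/0.0443 = 0.594.

59.4%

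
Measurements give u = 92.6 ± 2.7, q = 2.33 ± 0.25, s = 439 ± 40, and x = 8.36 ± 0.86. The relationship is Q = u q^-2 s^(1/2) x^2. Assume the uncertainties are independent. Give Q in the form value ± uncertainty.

25000 ± 7550

For a monomial Q ∝ u, q^-2, s^(1/2), x^2, fractional errors add in quadrature:
  (1·δu/u)² = (1×0.0292)² = 0.000850;  (-2·δq/q)² = (-2×0.107)² = 0.0460;  (½·δs/s)² = (0.5×0.0911)² = 0.00208;  (2·δx/x)² = (2×0.103)² = 0.0423
δQ/Q = √(0.0913) = 0.302
Q = 25000, so δQ = 0.302 × 25000 = 7550.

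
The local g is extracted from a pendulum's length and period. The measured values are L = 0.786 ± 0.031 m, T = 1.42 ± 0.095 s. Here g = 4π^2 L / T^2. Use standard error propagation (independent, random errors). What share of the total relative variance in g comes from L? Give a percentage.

7.99%

(δg/g)² = (1·δL/L)² + (-2·δT/T)²
  L term: (1×0.0394)² = 0.00156
  T term: (-2×0.0669)² = 0.0179
Total = 0.0195. Share from L = 0.00156/0.0195 = 0.0799.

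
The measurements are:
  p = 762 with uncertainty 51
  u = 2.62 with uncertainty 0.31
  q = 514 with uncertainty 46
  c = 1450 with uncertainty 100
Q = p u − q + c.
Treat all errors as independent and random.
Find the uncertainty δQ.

293

Let w = p·u = 2000. δw/w = √((1·δp/p)² + (1·δu/u)²) = √(0.00448 + 0.0140) = 0.136, so δw = 271.
Q = w − q + c: δQ = √(δw² + δq² + δc²) = √(73700 + 2120 + 10000) = 293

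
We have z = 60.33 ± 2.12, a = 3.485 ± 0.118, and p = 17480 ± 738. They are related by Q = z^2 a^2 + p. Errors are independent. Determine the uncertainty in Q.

4380

Let w = z^2·a^2 = 44210. δw/w = √((2·δz/z)² + (2·δa/a)²) = √(0.00494 + 0.00459) = 0.0976, so δw = 4310.
Q = w + p: δQ = √(δw² + δp²) = √(1.86e+07 + 5.45e+05) = 4380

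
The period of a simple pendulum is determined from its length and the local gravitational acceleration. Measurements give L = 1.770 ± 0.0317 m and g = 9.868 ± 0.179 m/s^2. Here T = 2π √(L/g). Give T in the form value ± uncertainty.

T is a product of powers, so relative uncertainties combine in quadrature:
  (½·δL/L)² = (0.5×0.0179)² = 8.02e-05;  (−½·δg/g)² = (-0.5×0.0181)² = 8.23e-05
δT/T = √(0.000162) = 0.0127
T = 2.661 s, so δT = 0.0127 × 2.661 = 0.0339 s.

2.661 ± 0.0339 s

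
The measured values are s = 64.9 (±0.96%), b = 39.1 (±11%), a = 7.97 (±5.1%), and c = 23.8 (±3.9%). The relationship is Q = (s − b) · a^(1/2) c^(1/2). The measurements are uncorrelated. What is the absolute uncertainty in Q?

Let u = s − b = 25.8. δu = √(δs² + δb²) = √(0.388 + 18.5) = 4.35, so δu/u = 0.168.
Q is then a monomial in u, a, c:
δQ/Q = √((δu/u)² + (½·δa/a)² + (½·δc/c)²) = √(0.0284 + 0.000650 + 0.000380) = 0.171
Q = 355, so δQ = 0.171 × 355 = 60.9.

60.9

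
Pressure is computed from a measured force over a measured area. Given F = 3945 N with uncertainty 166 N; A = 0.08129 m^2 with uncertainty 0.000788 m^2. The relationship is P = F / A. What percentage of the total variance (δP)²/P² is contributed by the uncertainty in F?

95.0%

(δP/P)² = (1·δF/F)² + (-1·δA/A)²
  F term: (1×0.0421)² = 0.00177
  A term: (-1×0.00969)² = 9.4e-05
Total = 0.00186. Share from F = 0.00177/0.00186 = 0.950.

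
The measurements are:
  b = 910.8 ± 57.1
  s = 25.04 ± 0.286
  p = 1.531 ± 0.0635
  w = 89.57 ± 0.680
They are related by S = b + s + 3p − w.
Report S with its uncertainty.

S is a linear combination, so absolute uncertainties add in quadrature:
  (δb)² = 3260;  (δs)² = 0.0818;  (3·δp)² = 0.0363;  (δw)² = 0.462
δS = √(3260) = 57.1
S = 850.9.

850.9 ± 57.1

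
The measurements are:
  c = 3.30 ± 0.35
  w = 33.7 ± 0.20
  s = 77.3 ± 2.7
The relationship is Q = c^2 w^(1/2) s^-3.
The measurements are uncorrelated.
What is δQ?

3.24e-05

For a monomial Q ∝ c^2, w^(1/2), s^-3, fractional errors add in quadrature:
  (2·δc/c)² = (2×0.106)² = 0.0450;  (½·δw/w)² = (0.5×0.00593)² = 8.81e-06;  (-3·δs/s)² = (-3×0.0349)² = 0.0110
δQ/Q = √(0.0560) = 0.237
Q = 0.000137, so δQ = 0.237 × 0.000137 = 3.24e-05.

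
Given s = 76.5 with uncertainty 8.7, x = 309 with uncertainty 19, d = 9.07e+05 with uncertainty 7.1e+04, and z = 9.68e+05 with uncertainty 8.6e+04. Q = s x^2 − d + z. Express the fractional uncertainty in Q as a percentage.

16.7%

Let p = s·x^2 = 7.3e+06. δp/p = √((1·δs/s)² + (2·δx/x)²) = √(0.0129 + 0.0151) = 0.168, so δp = 1.22e+06.
Q = p − d + z: δQ = √(δp² + δd² + δz²) = √(1.5e+12 + 5.04e+09 + 7.4e+09) = 1.23e+06
Q = 7.37e+06, so δQ/Q = 1.23e+06/7.37e+06 = 0.167.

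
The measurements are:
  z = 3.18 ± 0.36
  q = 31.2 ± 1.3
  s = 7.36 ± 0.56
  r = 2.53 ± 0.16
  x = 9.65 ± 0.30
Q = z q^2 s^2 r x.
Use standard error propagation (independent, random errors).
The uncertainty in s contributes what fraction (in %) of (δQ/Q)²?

48.4%

(δQ/Q)² = (1·δz/z)² + (2·δq/q)² + (2·δs/s)² + (1·δr/r)² + (1·δx/x)²
  z term: (1×0.113)² = 0.0128
  q term: (2×0.0417)² = 0.00694
  s term: (2×0.0761)² = 0.0232
  r term: (1×0.0632)² = 0.00400
  x term: (1×0.0311)² = 0.000966
Total = 0.0479. Share from s = 0.0232/0.0479 = 0.484.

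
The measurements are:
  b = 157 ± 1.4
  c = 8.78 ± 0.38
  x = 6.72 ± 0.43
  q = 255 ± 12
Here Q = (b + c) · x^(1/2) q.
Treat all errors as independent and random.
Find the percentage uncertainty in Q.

Let u = b + c = 166. δu = √(δb² + δc²) = √(1.96 + 0.144) = 1.45, so δu/u = 0.00875.
Q is then a monomial in u, x, q:
δQ/Q = √((δu/u)² + (½·δx/x)² + (1·δq/q)²) = √(7.66e-05 + 0.00102 + 0.00221) = 0.0576

5.76%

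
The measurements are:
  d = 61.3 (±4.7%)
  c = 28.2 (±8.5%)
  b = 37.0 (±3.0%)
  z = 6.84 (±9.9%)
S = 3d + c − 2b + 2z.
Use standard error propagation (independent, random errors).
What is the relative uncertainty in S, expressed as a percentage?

For a sum/difference, combine absolute errors in quadrature:
  (3·δd)² = 74.7;  (δc)² = 5.75;  (2·δb)² = 4.93;  (2·δz)² = 1.83
δS = √(87.2) = 9.34
S = 152, so δS/S = 9.34/152 = 0.0615.

6.15%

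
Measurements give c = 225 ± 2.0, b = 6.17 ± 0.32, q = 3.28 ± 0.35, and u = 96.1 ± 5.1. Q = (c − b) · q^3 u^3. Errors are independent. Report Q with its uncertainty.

(6.85 ± 2.45) × 10^9

Let w = c − b = 219. δw = √(δc² + δb²) = √(4.00 + 0.102) = 2.03, so δw/w = 0.00926.
Q is then a monomial in w, q, u:
δQ/Q = √((δw/w)² + (3·δq/q)² + (3·δu/u)²) = √(8.57e-05 + 0.102 + 0.0253) = 0.358
Q = 6.85e+09, so δQ = 0.358 × 6.85e+09 = 2.45e+09.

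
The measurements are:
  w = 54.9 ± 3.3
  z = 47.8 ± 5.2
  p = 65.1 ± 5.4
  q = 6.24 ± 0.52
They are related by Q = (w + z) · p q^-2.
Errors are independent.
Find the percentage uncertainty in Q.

19.6%

Let u = w + z = 103. δu = √(δw² + δz²) = √(10.9 + 27.0) = 6.16, so δu/u = 0.0600.
Q is then a monomial in u, p, q:
δQ/Q = √((δu/u)² + (1·δp/p)² + (-2·δq/q)²) = √(0.00360 + 0.00688 + 0.0278) = 0.196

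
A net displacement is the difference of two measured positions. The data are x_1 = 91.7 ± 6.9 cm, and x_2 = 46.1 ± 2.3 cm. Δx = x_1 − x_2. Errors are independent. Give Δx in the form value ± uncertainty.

45.6 ± 7.27 cm

Sums and differences: (δΔx)² = Σ (cᵢ δxᵢ)².
  (δx_1)² = 47.6;  (δx_2)² = 5.29
δΔx = √(52.9) = 7.27 cm
Δx = 45.6 cm.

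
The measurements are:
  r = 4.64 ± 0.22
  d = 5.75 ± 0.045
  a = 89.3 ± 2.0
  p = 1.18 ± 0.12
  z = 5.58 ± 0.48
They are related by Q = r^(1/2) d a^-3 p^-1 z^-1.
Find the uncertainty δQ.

4e-07

Each factor contributes (exponent × relative error)² to (δQ/Q)²:
  (½·δr/r)² = (0.5×0.0474)² = 0.000562;  (1·δd/d)² = (1×0.00783)² = 6.12e-05;  (-3·δa/a)² = (-3×0.0224)² = 0.00451;  (-1·δp/p)² = (-1×0.102)² = 0.0103;  (-1·δz/z)² = (-1×0.0860)² = 0.00740
δQ/Q = √(0.0229) = 0.151
Q = 2.64e-06, so δQ = 0.151 × 2.64e-06 = 4e-07.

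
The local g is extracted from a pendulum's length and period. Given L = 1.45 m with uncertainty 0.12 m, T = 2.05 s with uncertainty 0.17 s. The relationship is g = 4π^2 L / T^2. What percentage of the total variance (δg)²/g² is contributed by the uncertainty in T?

80.1%

(δg/g)² = (1·δL/L)² + (-2·δT/T)²
  L term: (1×0.0828)² = 0.00685
  T term: (-2×0.0829)² = 0.0275
Total = 0.0344. Share from T = 0.0275/0.0344 = 0.801.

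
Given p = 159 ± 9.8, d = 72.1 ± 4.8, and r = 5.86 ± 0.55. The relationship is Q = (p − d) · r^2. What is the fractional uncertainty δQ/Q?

Let u = p − d = 86.9. δu = √(δp² + δd²) = √(96.0 + 23.0) = 10.9, so δu/u = 0.126.
Q is then a monomial in u, r:
δQ/Q = √((δu/u)² + (2·δr/r)²) = √(0.0158 + 0.0352) = 0.226

0.226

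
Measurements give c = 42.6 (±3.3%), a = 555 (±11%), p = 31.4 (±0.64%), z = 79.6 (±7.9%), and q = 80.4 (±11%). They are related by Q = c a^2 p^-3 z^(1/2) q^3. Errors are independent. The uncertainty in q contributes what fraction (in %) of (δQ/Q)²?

67.9%

(δQ/Q)² = (1·δc/c)² + (2·δa/a)² + (-3·δp/p)² + (½·δz/z)² + (3·δq/q)²
  c term: (1×0.0330)² = 0.00109
  a term: (2×0.110)² = 0.0484
  p term: (-3×0.00640)² = 0.000369
  z term: (0.5×0.0790)² = 0.00156
  q term: (3×0.110)² = 0.109
Total = 0.160. Share from q = 0.109/0.160 = 0.679.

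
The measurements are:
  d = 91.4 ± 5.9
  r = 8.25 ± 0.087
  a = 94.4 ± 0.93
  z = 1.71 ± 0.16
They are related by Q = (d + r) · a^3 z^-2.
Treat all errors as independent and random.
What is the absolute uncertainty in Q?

5.69e+06

Let u = d + r = 99.7. δu = √(δd² + δr²) = √(34.8 + 0.00757) = 5.90, so δu/u = 0.0592.
Q is then a monomial in u, a, z:
δQ/Q = √((δu/u)² + (3·δa/a)² + (-2·δz/z)²) = √(0.00351 + 0.000874 + 0.0350) = 0.198
Q = 2.87e+07, so δQ = 0.198 × 2.87e+07 = 5.69e+06.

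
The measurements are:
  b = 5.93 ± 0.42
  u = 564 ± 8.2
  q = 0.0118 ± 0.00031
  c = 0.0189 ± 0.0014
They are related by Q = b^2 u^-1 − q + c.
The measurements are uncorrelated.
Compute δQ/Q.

Let p = b^2·u^-1 = 0.0623. δp/p = √((2·δb/b)² + (-1·δu/u)²) = √(0.0201 + 0.000211) = 0.142, so δp = 0.00888.
Q = p − q + c: δQ = √(δp² + δq² + δc²) = √(7.88e-05 + 9.61e-08 + 1.96e-06) = 0.00899
Q = 0.0694, so δQ/Q = 0.00899/0.0694 = 0.129.

0.129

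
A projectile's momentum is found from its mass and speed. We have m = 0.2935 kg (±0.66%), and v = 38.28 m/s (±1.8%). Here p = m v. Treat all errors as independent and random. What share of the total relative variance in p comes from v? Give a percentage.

(δp/p)² = (1·δm/m)² + (1·δv/v)²
  m term: (1×0.00660)² = 4.36e-05
  v term: (1×0.0180)² = 0.000324
Total = 0.000368. Share from v = 0.000324/0.000368 = 0.881.

88.1%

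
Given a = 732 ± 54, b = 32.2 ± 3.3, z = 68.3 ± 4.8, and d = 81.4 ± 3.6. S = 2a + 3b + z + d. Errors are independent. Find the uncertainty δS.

S is a linear combination, so absolute uncertainties add in quadrature:
  (2·δa)² = 11700;  (3·δb)² = 98.0;  (δz)² = 23.0;  (δd)² = 13.0
δS = √(11800) = 109

109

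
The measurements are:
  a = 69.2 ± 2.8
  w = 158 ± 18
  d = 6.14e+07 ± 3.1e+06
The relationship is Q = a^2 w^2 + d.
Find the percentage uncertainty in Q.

16.1%

Let p = a^2·w^2 = 1.2e+08. δp/p = √((2·δa/a)² + (2·δw/w)²) = √(0.00655 + 0.0519) = 0.242, so δp = 2.89e+07.
Q = p + d: δQ = √(δp² + δd²) = √(8.35e+14 + 9.61e+12) = 2.91e+07
Q = 1.81e+08, so δQ/Q = 2.91e+07/1.81e+08 = 0.161.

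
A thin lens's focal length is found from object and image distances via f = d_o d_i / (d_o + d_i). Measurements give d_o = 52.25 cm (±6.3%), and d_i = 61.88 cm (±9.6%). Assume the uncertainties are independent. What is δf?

∂f/∂d_o = (d_i/(d_o+d_i))² = 0.294;  ∂f/∂d_i = (d_o/(d_o+d_i))² = 0.210
δf = √((∂f/∂d_o · δd_o)² + (∂f/∂d_i · δd_i)²) = √(0.936 + 1.55) = 1.58 cm

1.58 cm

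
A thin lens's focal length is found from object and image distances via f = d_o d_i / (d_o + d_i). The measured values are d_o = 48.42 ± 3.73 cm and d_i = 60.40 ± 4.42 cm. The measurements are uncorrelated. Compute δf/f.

0.0537

∂f/∂d_o = (d_i/(d_o+d_i))² = 0.308;  ∂f/∂d_i = (d_o/(d_o+d_i))² = 0.198
δf = √((∂f/∂d_o · δd_o)² + (∂f/∂d_i · δd_i)²) = √(1.32 + 0.766) = 1.44 cm
f = 26.88 cm, so δf/f = 1.44/26.88 = 0.0537.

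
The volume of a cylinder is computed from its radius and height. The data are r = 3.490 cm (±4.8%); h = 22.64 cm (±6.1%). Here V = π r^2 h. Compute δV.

98.5 cm^3

Since V is a product/quotient, work with relative uncertainties:
  (2·δr/r)² = (2×0.0480)² = 0.00922;  (1·δh/h)² = (1×0.0610)² = 0.00372
δV/V = √(0.0129) = 0.114
V = 866.3 cm^3, so δV = 0.114 × 866.3 = 98.5 cm^3.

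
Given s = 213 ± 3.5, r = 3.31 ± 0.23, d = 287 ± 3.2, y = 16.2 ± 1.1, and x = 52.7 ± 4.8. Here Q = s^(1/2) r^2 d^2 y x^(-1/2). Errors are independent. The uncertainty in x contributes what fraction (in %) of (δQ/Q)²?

(δQ/Q)² = (½·δs/s)² + (2·δr/r)² + (2·δd/d)² + (1·δy/y)² + (−½·δx/x)²
  s term: (0.5×0.0164)² = 6.75e-05
  r term: (2×0.0695)² = 0.0193
  d term: (2×0.0111)² = 0.000497
  y term: (1×0.0679)² = 0.00461
  x term: (-0.5×0.0911)² = 0.00207
Total = 0.0266. Share from x = 0.00207/0.0266 = 0.0781.

7.81%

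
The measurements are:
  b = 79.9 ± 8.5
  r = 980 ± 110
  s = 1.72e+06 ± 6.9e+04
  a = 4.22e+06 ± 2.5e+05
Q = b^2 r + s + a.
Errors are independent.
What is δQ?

Let p = b^2·r = 6.26e+06. δp/p = √((2·δb/b)² + (1·δr/r)²) = √(0.0453 + 0.0126) = 0.241, so δp = 1.51e+06.
Q = p + s + a: δQ = √(δp² + δs² + δa²) = √(2.27e+12 + 4.76e+09 + 6.25e+10) = 1.53e+06

1.53e+06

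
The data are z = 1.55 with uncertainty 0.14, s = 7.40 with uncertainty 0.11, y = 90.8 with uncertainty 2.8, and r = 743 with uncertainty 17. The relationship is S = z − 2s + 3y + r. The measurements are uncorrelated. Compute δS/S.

0.0189

Absolute uncertainties add in quadrature for a linear combination:
  (δz)² = 0.0196;  (2·δs)² = 0.0484;  (3·δy)² = 70.6;  (δr)² = 289
δS = √(360) = 19.0
S = 1000, so δS/S = 19.0/1000 = 0.0189.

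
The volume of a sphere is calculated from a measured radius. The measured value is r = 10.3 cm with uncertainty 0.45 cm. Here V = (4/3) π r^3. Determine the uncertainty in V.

600 cm^3

For a monomial V ∝ r^3, fractional errors add in quadrature:
  (3·δr/r)² = (3×0.0437)² = 0.0172
δV/V = √(0.0172) = 0.131
V = 4580 cm^3, so δV = 0.131 × 4580 = 600 cm^3.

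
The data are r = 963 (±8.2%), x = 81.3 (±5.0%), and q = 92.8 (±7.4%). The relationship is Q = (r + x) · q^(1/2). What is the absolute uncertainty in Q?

848

Let u = r + x = 1040. δu = √(δr² + δx²) = √(6240 + 16.5) = 79.1, so δu/u = 0.0757.
Q is then a monomial in u, q:
δQ/Q = √((δu/u)² + (½·δq/q)²) = √(0.00573 + 0.00137) = 0.0843
Q = 10100, so δQ = 0.0843 × 10100 = 848.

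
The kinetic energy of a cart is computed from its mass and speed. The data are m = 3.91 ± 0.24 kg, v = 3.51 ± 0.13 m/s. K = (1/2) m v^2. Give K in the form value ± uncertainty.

Relative error in a monomial: (δK/K)² = Σ (nᵢ · δxᵢ/xᵢ)².
  (1·δm/m)² = (1×0.0614)² = 0.00377;  (2·δv/v)² = (2×0.0370)² = 0.00549
δK/K = √(0.00925) = 0.0962
K = 24.1 J, so δK = 0.0962 × 24.1 = 2.32 J.

24.1 ± 2.32 J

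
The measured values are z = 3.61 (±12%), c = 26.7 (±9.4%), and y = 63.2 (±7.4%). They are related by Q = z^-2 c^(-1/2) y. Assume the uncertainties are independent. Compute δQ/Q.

Each factor contributes (exponent × relative error)² to (δQ/Q)²:
  (-2·δz/z)² = (-2×0.120)² = 0.0576;  (−½·δc/c)² = (-0.5×0.0940)² = 0.00221;  (1·δy/y)² = (1×0.0740)² = 0.00548
δQ/Q = √(0.0653) = 0.256

0.256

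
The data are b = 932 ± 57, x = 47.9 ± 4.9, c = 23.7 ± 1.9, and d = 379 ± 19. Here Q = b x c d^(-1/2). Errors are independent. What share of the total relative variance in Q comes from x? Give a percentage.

(δQ/Q)² = (1·δb/b)² + (1·δx/x)² + (1·δc/c)² + (−½·δd/d)²
  b term: (1×0.0612)² = 0.00374
  x term: (1×0.102)² = 0.0105
  c term: (1×0.0802)² = 0.00643
  d term: (-0.5×0.0501)² = 0.000628
Total = 0.0213. Share from x = 0.0105/0.0213 = 0.492.

49.2%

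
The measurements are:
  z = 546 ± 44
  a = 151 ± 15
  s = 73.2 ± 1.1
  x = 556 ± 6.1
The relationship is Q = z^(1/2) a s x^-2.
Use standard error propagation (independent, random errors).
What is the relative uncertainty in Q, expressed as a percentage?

11.0%

Products/powers → add relative errors in quadrature, weighted by exponent:
  (½·δz/z)² = (0.5×0.0806)² = 0.00162;  (1·δa/a)² = (1×0.0993)² = 0.00987;  (1·δs/s)² = (1×0.0150)² = 0.000226;  (-2·δx/x)² = (-2×0.0110)² = 0.000481
δQ/Q = √(0.0122) = 0.110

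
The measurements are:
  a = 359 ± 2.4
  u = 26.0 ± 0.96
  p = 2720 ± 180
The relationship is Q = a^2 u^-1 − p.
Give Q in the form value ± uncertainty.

Let w = a^2·u^-1 = 4960. δw/w = √((2·δa/a)² + (-1·δu/u)²) = √(0.000179 + 0.00136) = 0.0393, so δw = 195.
Q = w − p: δQ = √(δw² + δp²) = √(37900 + 32400) = 265
Q = 2240.

2240 ± 265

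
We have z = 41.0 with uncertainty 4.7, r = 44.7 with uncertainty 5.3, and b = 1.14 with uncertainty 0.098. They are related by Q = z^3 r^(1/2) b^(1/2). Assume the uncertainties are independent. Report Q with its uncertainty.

(4.92 ± 1.73) × 10^5

Since Q is a product/quotient, work with relative uncertainties:
  (3·δz/z)² = (3×0.115)² = 0.118;  (½·δr/r)² = (0.5×0.119)² = 0.00351;  (½·δb/b)² = (0.5×0.0860)² = 0.00185
δQ/Q = √(0.124) = 0.352
Q = 4.92e+05, so δQ = 0.352 × 4.92e+05 = 1.73e+05.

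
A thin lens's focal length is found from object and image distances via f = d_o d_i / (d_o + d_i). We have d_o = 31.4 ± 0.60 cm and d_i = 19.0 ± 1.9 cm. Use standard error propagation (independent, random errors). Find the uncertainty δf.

0.742 cm

∂f/∂d_o = (d_i/(d_o+d_i))² = 0.142;  ∂f/∂d_i = (d_o/(d_o+d_i))² = 0.388
δf = √((∂f/∂d_o · δd_o)² + (∂f/∂d_i · δd_i)²) = √(0.00727 + 0.544) = 0.742 cm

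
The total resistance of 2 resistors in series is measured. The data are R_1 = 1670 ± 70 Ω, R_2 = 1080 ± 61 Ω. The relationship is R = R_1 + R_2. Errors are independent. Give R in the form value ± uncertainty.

2750 ± 92.8 Ω

Absolute uncertainties add in quadrature for a linear combination:
  (δR_1)² = 4900;  (δR_2)² = 3720
δR = √(8620) = 92.8 Ω
R = 2750 Ω.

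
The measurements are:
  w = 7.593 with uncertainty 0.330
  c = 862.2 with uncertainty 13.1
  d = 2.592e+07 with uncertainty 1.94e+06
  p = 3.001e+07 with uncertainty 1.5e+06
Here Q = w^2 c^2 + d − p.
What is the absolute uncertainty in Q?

Let h = w^2·c^2 = 4.286e+07. δh/h = √((2·δw/w)² + (2·δc/c)²) = √(0.00756 + 0.000923) = 0.0921, so δh = 3.95e+06.
Q = h + d − p: δQ = √(δh² + δd² + δp²) = √(1.56e+13 + 3.76e+12 + 2.25e+12) = 4.65e+06

4.65e+06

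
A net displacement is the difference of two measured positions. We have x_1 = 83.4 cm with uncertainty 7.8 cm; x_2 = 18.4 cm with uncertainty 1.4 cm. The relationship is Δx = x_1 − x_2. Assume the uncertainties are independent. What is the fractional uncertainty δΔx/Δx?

0.122

Each term contributes (cᵢ δxᵢ)² to (δΔx)²:
  (δx_1)² = 60.8;  (δx_2)² = 1.96
δΔx = √(62.8) = 7.92 cm
Δx = 65.0 cm, so δΔx/Δx = 7.92/65.0 = 0.122.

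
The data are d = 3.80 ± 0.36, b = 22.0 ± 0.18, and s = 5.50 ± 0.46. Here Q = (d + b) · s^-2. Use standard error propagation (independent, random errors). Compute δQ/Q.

Let u = d + b = 25.8. δu = √(δd² + δb²) = √(0.130 + 0.0324) = 0.402, so δu/u = 0.0156.
Q is then a monomial in u, s:
δQ/Q = √((δu/u)² + (-2·δs/s)²) = √(0.000243 + 0.0280) = 0.168

0.168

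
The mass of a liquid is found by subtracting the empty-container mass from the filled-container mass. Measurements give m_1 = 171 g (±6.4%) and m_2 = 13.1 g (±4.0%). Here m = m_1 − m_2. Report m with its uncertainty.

Each term contributes (cᵢ δxᵢ)² to (δm)²:
  (δm_1)² = 120;  (δm_2)² = 0.275
δm = √(120) = 11.0 g
m = 158 g.

158 ± 11.0 g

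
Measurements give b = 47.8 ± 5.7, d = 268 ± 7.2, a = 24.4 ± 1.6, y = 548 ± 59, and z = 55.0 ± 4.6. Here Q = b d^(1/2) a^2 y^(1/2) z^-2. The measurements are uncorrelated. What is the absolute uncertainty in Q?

Each factor contributes (exponent × relative error)² to (δQ/Q)²:
  (1·δb/b)² = (1×0.119)² = 0.0142;  (½·δd/d)² = (0.5×0.0269)² = 0.000180;  (2·δa/a)² = (2×0.0656)² = 0.0172;  (½·δy/y)² = (0.5×0.108)² = 0.00290;  (-2·δz/z)² = (-2×0.0836)² = 0.0280
δQ/Q = √(0.0625) = 0.250
Q = 3610, so δQ = 0.250 × 3610 = 901.

901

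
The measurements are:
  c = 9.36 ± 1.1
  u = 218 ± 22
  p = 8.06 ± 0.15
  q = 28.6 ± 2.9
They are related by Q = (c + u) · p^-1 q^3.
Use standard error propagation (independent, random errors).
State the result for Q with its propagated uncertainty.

Let w = c + u = 227. δw = √(δc² + δu²) = √(1.21 + 484) = 22.0, so δw/w = 0.0969.
Q is then a monomial in w, p, q:
δQ/Q = √((δw/w)² + (-1·δp/p)² + (3·δq/q)²) = √(0.00939 + 0.000346 + 0.0925) = 0.320
Q = 6.6e+05, so δQ = 0.320 × 6.6e+05 = 2.11e+05.

(6.60 ± 2.11) × 10^5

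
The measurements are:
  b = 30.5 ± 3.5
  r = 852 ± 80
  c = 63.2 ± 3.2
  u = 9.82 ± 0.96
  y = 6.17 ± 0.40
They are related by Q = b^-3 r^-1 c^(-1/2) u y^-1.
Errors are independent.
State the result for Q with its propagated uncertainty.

Q is a product of powers, so relative uncertainties combine in quadrature:
  (-3·δb/b)² = (-3×0.115)² = 0.119;  (-1·δr/r)² = (-1×0.0939)² = 0.00882;  (−½·δc/c)² = (-0.5×0.0506)² = 0.000641;  (1·δu/u)² = (1×0.0978)² = 0.00956;  (-1·δy/y)² = (-1×0.0648)² = 0.00420
δQ/Q = √(0.142) = 0.376
Q = 8.28e-09, so δQ = 0.376 × 8.28e-09 = 3.12e-09.

(8.28 ± 3.12) × 10^-9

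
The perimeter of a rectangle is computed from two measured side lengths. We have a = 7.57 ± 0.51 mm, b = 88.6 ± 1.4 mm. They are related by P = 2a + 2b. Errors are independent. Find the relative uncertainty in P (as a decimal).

P is a linear combination, so absolute uncertainties add in quadrature:
  (2·δa)² = 1.04;  (2·δb)² = 7.84
δP = √(8.88) = 2.98 mm
P = 192 mm, so δP/P = 2.98/192 = 0.0155.

0.0155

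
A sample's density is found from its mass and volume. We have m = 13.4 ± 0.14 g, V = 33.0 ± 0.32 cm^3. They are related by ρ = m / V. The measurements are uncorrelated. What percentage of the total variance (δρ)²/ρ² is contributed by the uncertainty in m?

53.7%

(δρ/ρ)² = (1·δm/m)² + (-1·δV/V)²
  m term: (1×0.0104)² = 0.000109
  V term: (-1×0.00970)² = 9.4e-05
Total = 0.000203. Share from m = 0.000109/0.000203 = 0.537.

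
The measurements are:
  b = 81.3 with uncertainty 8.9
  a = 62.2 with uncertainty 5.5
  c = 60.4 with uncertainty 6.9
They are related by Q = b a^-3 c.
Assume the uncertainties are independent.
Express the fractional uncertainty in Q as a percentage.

30.9%

Products/powers → add relative errors in quadrature, weighted by exponent:
  (1·δb/b)² = (1×0.109)² = 0.0120;  (-3·δa/a)² = (-3×0.0884)² = 0.0704;  (1·δc/c)² = (1×0.114)² = 0.0131
δQ/Q = √(0.0954) = 0.309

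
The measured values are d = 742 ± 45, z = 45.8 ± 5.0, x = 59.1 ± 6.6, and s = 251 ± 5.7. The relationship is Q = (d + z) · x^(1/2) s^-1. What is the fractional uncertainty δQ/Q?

0.0833

Let u = d + z = 788. δu = √(δd² + δz²) = √(2020 + 25.0) = 45.3, so δu/u = 0.0575.
Q is then a monomial in u, x, s:
δQ/Q = √((δu/u)² + (½·δx/x)² + (-1·δs/s)²) = √(0.00330 + 0.00312 + 0.000516) = 0.0833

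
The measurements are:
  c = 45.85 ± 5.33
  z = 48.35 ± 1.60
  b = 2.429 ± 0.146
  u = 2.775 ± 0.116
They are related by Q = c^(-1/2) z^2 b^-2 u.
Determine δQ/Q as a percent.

For a monomial Q ∝ c^(-1/2), z^2, b^-2, u, fractional errors add in quadrature:
  (−½·δc/c)² = (-0.5×0.116)² = 0.00338;  (2·δz/z)² = (2×0.0331)² = 0.00438;  (-2·δb/b)² = (-2×0.0601)² = 0.0145;  (1·δu/u)² = (1×0.0418)² = 0.00175
δQ/Q = √(0.0240) = 0.155

15.5%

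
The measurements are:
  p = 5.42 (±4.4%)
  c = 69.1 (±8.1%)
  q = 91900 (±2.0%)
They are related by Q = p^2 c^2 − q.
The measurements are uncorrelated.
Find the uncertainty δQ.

25900

Let w = p^2·c^2 = 1.4e+05. δw/w = √((2·δp/p)² + (2·δc/c)²) = √(0.00774 + 0.0262) = 0.184, so δw = 25900.
Q = w − q: δQ = √(δw² + δq²) = √(6.69e+08 + 3.38e+06) = 25900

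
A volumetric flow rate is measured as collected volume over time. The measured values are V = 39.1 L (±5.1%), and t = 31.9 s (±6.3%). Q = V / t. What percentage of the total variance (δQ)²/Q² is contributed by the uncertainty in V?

(δQ/Q)² = (1·δV/V)² + (-1·δt/t)²
  V term: (1×0.0510)² = 0.00260
  t term: (-1×0.0630)² = 0.00397
Total = 0.00657. Share from V = 0.00260/0.00657 = 0.396.

39.6%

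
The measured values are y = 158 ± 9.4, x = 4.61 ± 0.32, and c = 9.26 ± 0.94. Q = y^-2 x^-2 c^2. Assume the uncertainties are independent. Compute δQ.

4.42e-05

Q is a product of powers, so relative uncertainties combine in quadrature:
  (-2·δy/y)² = (-2×0.0595)² = 0.0142;  (-2·δx/x)² = (-2×0.0694)² = 0.0193;  (2·δc/c)² = (2×0.102)² = 0.0412
δQ/Q = √(0.0747) = 0.273
Q = 0.000162, so δQ = 0.273 × 0.000162 = 4.42e-05.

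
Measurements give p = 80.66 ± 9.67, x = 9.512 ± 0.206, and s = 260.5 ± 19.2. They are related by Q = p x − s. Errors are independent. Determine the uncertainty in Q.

95.4

Let w = p·x = 767.2. δw/w = √((1·δp/p)² + (1·δx/x)²) = √(0.0144 + 0.000469) = 0.122, so δw = 93.5.
Q = w − s: δQ = √(δw² + δs²) = √(8740 + 369) = 95.4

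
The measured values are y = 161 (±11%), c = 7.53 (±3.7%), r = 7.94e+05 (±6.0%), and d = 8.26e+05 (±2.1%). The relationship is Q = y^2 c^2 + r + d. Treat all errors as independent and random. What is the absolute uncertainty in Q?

Let p = y^2·c^2 = 1.47e+06. δp/p = √((2·δy/y)² + (2·δc/c)²) = √(0.0484 + 0.00548) = 0.232, so δp = 3.41e+05.
Q = p + r + d: δQ = √(δp² + δr² + δd²) = √(1.16e+11 + 2.27e+09 + 3.01e+08) = 3.45e+05

3.45e+05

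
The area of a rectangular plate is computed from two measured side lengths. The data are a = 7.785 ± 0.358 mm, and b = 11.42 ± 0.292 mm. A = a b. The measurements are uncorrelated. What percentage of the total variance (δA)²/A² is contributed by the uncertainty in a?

(δA/A)² = (1·δa/a)² + (1·δb/b)²
  a term: (1×0.0460)² = 0.00211
  b term: (1×0.0256)² = 0.000654
Total = 0.00277. Share from a = 0.00211/0.00277 = 0.764.

76.4%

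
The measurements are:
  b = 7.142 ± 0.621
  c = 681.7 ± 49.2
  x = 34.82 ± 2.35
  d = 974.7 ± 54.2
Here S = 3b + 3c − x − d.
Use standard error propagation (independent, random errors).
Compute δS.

Sums and differences: (δS)² = Σ (cᵢ δxᵢ)².
  (3·δb)² = 3.47;  (3·δc)² = 21800;  (δx)² = 5.52;  (δd)² = 2940
δS = √(24700) = 157

157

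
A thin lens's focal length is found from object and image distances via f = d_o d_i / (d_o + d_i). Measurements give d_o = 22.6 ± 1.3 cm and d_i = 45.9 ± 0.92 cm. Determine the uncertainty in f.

0.592 cm

∂f/∂d_o = (d_i/(d_o+d_i))² = 0.449;  ∂f/∂d_i = (d_o/(d_o+d_i))² = 0.109
δf = √((∂f/∂d_o · δd_o)² + (∂f/∂d_i · δd_i)²) = √(0.341 + 0.0100) = 0.592 cm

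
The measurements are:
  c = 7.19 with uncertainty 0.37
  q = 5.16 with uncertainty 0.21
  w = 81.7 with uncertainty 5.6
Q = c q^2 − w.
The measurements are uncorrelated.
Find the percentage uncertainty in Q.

17.6%

Let p = c·q^2 = 191. δp/p = √((1·δc/c)² + (2·δq/q)²) = √(0.00265 + 0.00663) = 0.0963, so δp = 18.4.
Q = p − w: δQ = √(δp² + δw²) = √(340 + 31.4) = 19.3
Q = 110, so δQ/Q = 19.3/110 = 0.176.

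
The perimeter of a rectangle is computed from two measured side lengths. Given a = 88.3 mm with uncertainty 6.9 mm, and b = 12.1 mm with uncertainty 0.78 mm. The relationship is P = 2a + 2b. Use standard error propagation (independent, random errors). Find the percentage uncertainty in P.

6.92%

P is a linear combination, so absolute uncertainties add in quadrature:
  (2·δa)² = 190;  (2·δb)² = 2.43
δP = √(193) = 13.9 mm
P = 201 mm, so δP/P = 13.9/201 = 0.0692.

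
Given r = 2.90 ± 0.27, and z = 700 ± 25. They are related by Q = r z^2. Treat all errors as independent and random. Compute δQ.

For a monomial Q ∝ r, z^2, fractional errors add in quadrature:
  (1·δr/r)² = (1×0.0931)² = 0.00867;  (2·δz/z)² = (2×0.0357)² = 0.00510
δQ/Q = √(0.0138) = 0.117
Q = 1.42e+06, so δQ = 0.117 × 1.42e+06 = 1.67e+05.

1.67e+05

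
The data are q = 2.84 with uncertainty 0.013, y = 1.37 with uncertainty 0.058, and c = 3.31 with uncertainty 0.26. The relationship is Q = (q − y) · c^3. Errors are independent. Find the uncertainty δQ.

Let u = q − y = 1.47. δu = √(δq² + δy²) = √(0.000169 + 0.00336) = 0.0594, so δu/u = 0.0404.
Q is then a monomial in u, c:
δQ/Q = √((δu/u)² + (3·δc/c)²) = √(0.00163 + 0.0555) = 0.239
Q = 53.3, so δQ = 0.239 × 53.3 = 12.7.

12.7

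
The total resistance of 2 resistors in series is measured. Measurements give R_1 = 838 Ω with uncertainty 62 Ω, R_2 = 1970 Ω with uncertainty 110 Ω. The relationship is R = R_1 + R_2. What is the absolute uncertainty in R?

126 Ω

Absolute uncertainties add in quadrature for a linear combination:
  (δR_1)² = 3840;  (δR_2)² = 12100
δR = √(15900) = 126 Ω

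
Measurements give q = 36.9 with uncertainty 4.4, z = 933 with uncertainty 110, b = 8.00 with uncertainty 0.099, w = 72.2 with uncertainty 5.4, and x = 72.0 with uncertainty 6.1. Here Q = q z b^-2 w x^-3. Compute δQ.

0.0327

Relative error in a monomial: (δQ/Q)² = Σ (nᵢ · δxᵢ/xᵢ)².
  (1·δq/q)² = (1×0.119)² = 0.0142;  (1·δz/z)² = (1×0.118)² = 0.0139;  (-2·δb/b)² = (-2×0.0124)² = 0.000613;  (1·δw/w)² = (1×0.0748)² = 0.00559;  (-3·δx/x)² = (-3×0.0847)² = 0.0646
δQ/Q = √(0.0989) = 0.315
Q = 0.104, so δQ = 0.315 × 0.104 = 0.0327.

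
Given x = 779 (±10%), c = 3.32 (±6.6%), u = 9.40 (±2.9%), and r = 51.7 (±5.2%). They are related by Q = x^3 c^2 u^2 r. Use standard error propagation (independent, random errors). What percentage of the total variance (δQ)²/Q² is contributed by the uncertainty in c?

15.4%

(δQ/Q)² = (3·δx/x)² + (2·δc/c)² + (2·δu/u)² + (1·δr/r)²
  x term: (3×0.100)² = 0.0900
  c term: (2×0.0660)² = 0.0174
  u term: (2×0.0290)² = 0.00336
  r term: (1×0.0520)² = 0.00270
Total = 0.113. Share from c = 0.0174/0.113 = 0.154.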